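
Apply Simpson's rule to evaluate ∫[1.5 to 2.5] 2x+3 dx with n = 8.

f(x) = 2x+3
a = 1.5, b = 2.5, n = 8
h = (b - a)/n = 0.125000

Simpson's rule: (h/3)[f(x₀) + 4f(x₁) + 2f(x₂) + ... + f(xₙ)]

x_0 = 1.5000, f(x_0) = 6.000000, coefficient = 1
x_1 = 1.6250, f(x_1) = 6.250000, coefficient = 4
x_2 = 1.7500, f(x_2) = 6.500000, coefficient = 2
x_3 = 1.8750, f(x_3) = 6.750000, coefficient = 4
x_4 = 2.0000, f(x_4) = 7.000000, coefficient = 2
x_5 = 2.1250, f(x_5) = 7.250000, coefficient = 4
x_6 = 2.2500, f(x_6) = 7.500000, coefficient = 2
x_7 = 2.3750, f(x_7) = 7.750000, coefficient = 4
x_8 = 2.5000, f(x_8) = 8.000000, coefficient = 1

I ≈ (0.125000/3) × 168.000000 = 7.000000
Exact value: 7.000000
Error: 0.000000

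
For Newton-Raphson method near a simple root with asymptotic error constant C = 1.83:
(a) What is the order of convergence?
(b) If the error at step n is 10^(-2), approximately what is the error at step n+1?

(a) Newton-Raphson has quadratic (order 2) convergence near simple roots.
    This means |e_{n+1}| ≈ C|e_n|².

(b) With |e_n| = 10^(-2) and C = 1.83:
    |e_{n+1}| ≈ 1.83 × (10^(-2))² = 1.83 × 10^(-4)

(a) 2 (quadratic); (b) |e_{n+1}| ≈ 1.830e-04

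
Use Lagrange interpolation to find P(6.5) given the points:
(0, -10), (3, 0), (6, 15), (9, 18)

Lagrange interpolation formula:
P(x) = Σ yᵢ × Lᵢ(x)
where Lᵢ(x) = Π_{j≠i} (x - xⱼ)/(xᵢ - xⱼ)

L_0(6.5) = (6.5 - 3)/(0 - 3) × (6.5 - 6)/(0 - 6) × (6.5 - 9)/(0 - 9) = 0.027006
L_1(6.5) = (6.5 - 0)/(3 - 0) × (6.5 - 6)/(3 - 6) × (6.5 - 9)/(3 - 9) = -0.150463
L_2(6.5) = (6.5 - 0)/(6 - 0) × (6.5 - 3)/(6 - 3) × (6.5 - 9)/(6 - 9) = 1.053241
L_3(6.5) = (6.5 - 0)/(9 - 0) × (6.5 - 3)/(9 - 3) × (6.5 - 6)/(9 - 6) = 0.070216

P(6.5) = (-10)×L_0(6.5) + 0×L_1(6.5) + 15×L_2(6.5) + 18×L_3(6.5)
P(6.5) = 16.792438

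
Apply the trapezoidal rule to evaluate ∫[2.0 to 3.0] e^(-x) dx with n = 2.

f(x) = e^(-x)
a = 2.0, b = 3.0, n = 2
h = (b - a)/n = 0.500000

Trapezoidal rule: (h/2)[f(x₀) + 2f(x₁) + 2f(x₂) + ... + f(xₙ)]

x_0 = 2.0000, f(x_0) = 0.135335, coefficient = 1
x_1 = 2.5000, f(x_1) = 0.082085, coefficient = 2
x_2 = 3.0000, f(x_2) = 0.049787, coefficient = 1

I ≈ (0.500000/2) × 0.349292 = 0.087323
Exact value: 0.085548
Error: 0.001775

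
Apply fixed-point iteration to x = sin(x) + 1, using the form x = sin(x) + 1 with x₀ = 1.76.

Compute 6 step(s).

Equation: x = sin(x) + 1
Fixed-point form: x = sin(x) + 1
x₀ = 1.76

x_1 = g(1.760000) = 1.982154
x_2 = g(1.982154) = 1.916579
x_3 = g(1.916579) = 1.940811
x_4 = g(1.940811) = 1.932322
x_5 = g(1.932322) = 1.935358
x_6 = g(1.935358) = 1.934280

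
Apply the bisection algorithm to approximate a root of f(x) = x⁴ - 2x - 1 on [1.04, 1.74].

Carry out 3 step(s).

f(x) = x⁴ - 2x - 1
Initial interval: [1.04, 1.74]

Iteration 1:
  c_1 = (1.040000 + 1.740000)/2 = 1.390000
  f(c_1) = f(1.390000) = -0.046990
  f(a) × f(c) ≥ 0, new interval: [1.390000, 1.740000]
Iteration 2:
  c_2 = (1.390000 + 1.740000)/2 = 1.565000
  f(c_2) = f(1.565000) = 1.868703
  f(a) × f(c) < 0, new interval: [1.390000, 1.565000]
Iteration 3:
  c_3 = (1.390000 + 1.565000)/2 = 1.477500
  f(c_3) = f(1.477500) = 0.810516
  f(a) × f(c) < 0, new interval: [1.390000, 1.477500]

After 3 iteration(s), the approximation is c_3 = 1.477500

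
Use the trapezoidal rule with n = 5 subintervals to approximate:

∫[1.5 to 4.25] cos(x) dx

f(x) = cos(x)
a = 1.5, b = 4.25, n = 5
h = (b - a)/n = 0.550000

Trapezoidal rule: (h/2)[f(x₀) + 2f(x₁) + 2f(x₂) + ... + f(xₙ)]

x_0 = 1.5000, f(x_0) = 0.070737, coefficient = 1
x_1 = 2.0500, f(x_1) = -0.461073, coefficient = 2
x_2 = 2.6000, f(x_2) = -0.856889, coefficient = 2
x_3 = 3.1500, f(x_3) = -0.999965, coefficient = 2
x_4 = 3.7000, f(x_4) = -0.848100, coefficient = 2
x_5 = 4.2500, f(x_5) = -0.446087, coefficient = 1

I ≈ (0.550000/2) × -6.707403 = -1.844536
Exact value: -1.892484
Error: 0.047949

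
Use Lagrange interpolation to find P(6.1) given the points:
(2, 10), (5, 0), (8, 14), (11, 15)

Lagrange interpolation formula:
P(x) = Σ yᵢ × Lᵢ(x)
where Lᵢ(x) = Π_{j≠i} (x - xⱼ)/(xᵢ - xⱼ)

L_0(6.1) = (6.1 - 5)/(2 - 5) × (6.1 - 8)/(2 - 8) × (6.1 - 11)/(2 - 11) = -0.063216
L_1(6.1) = (6.1 - 2)/(5 - 2) × (6.1 - 8)/(5 - 8) × (6.1 - 11)/(5 - 11) = 0.706870
L_2(6.1) = (6.1 - 2)/(8 - 2) × (6.1 - 5)/(8 - 5) × (6.1 - 11)/(8 - 11) = 0.409241
L_3(6.1) = (6.1 - 2)/(11 - 2) × (6.1 - 5)/(11 - 5) × (6.1 - 8)/(11 - 8) = -0.052895

P(6.1) = 10×L_0(6.1) + 0×L_1(6.1) + 14×L_2(6.1) + 15×L_3(6.1)
P(6.1) = 4.303784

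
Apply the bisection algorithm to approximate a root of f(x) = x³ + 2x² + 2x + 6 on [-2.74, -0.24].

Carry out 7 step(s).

f(x) = x³ + 2x² + 2x + 6
Initial interval: [-2.74, -0.24]

Iteration 1:
  c_1 = (-2.740000 + (-0.240000))/2 = -1.490000
  f(c_1) = f(-1.490000) = 4.152251
  f(a) × f(c) < 0, new interval: [-2.740000, -1.490000]
Iteration 2:
  c_2 = (-2.740000 + (-1.490000))/2 = -2.115000
  f(c_2) = f(-2.115000) = 1.255579
  f(a) × f(c) < 0, new interval: [-2.740000, -2.115000]
Iteration 3:
  c_3 = (-2.740000 + (-2.115000))/2 = -2.427500
  f(c_3) = f(-2.427500) = -1.374153
  f(a) × f(c) ≥ 0, new interval: [-2.427500, -2.115000]
Iteration 4:
  c_4 = (-2.427500 + (-2.115000))/2 = -2.271250
  f(c_4) = f(-2.271250) = 0.058236
  f(a) × f(c) < 0, new interval: [-2.427500, -2.271250]
Iteration 5:
  c_5 = (-2.427500 + (-2.271250))/2 = -2.349375
  f(c_5) = f(-2.349375) = -0.627147
  f(a) × f(c) ≥ 0, new interval: [-2.349375, -2.271250]
Iteration 6:
  c_6 = (-2.349375 + (-2.271250))/2 = -2.310313
  f(c_6) = f(-2.310313) = -0.276932
  f(a) × f(c) ≥ 0, new interval: [-2.310313, -2.271250]
Iteration 7:
  c_7 = (-2.310313 + (-2.271250))/2 = -2.290781
  f(c_7) = f(-2.290781) = -0.107489
  f(a) × f(c) ≥ 0, new interval: [-2.290781, -2.271250]

After 7 iteration(s), the approximation is c_7 = -2.290781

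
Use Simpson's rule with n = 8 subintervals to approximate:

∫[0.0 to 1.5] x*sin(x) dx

f(x) = x*sin(x)
a = 0.0, b = 1.5, n = 8
h = (b - a)/n = 0.187500

Simpson's rule: (h/3)[f(x₀) + 4f(x₁) + 2f(x₂) + ... + f(xₙ)]

x_0 = 0.0000, f(x_0) = 0.000000, coefficient = 1
x_1 = 0.1875, f(x_1) = 0.034951, coefficient = 4
x_2 = 0.3750, f(x_2) = 0.137352, coefficient = 2
x_3 = 0.5625, f(x_3) = 0.299983, coefficient = 4
x_4 = 0.7500, f(x_4) = 0.511229, coefficient = 2
x_5 = 0.9375, f(x_5) = 0.755701, coefficient = 4
x_6 = 1.1250, f(x_6) = 1.015051, coefficient = 2
x_7 = 1.3125, f(x_7) = 1.268960, coefficient = 4
x_8 = 1.5000, f(x_8) = 1.496242, coefficient = 1

I ≈ (0.187500/3) × 14.261884 = 0.891368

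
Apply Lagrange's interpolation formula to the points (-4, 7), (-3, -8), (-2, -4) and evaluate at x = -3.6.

Lagrange interpolation formula:
P(x) = Σ yᵢ × Lᵢ(x)
where Lᵢ(x) = Π_{j≠i} (x - xⱼ)/(xᵢ - xⱼ)

L_0(-3.6) = (-3.6 - (-3))/(-4 - (-3)) × (-3.6 - (-2))/(-4 - (-2)) = 0.480000
L_1(-3.6) = (-3.6 - (-4))/(-3 - (-4)) × (-3.6 - (-2))/(-3 - (-2)) = 0.640000
L_2(-3.6) = (-3.6 - (-4))/(-2 - (-4)) × (-3.6 - (-3))/(-2 - (-3)) = -0.120000

P(-3.6) = 7×L_0(-3.6) + (-8)×L_1(-3.6) + (-4)×L_2(-3.6)
P(-3.6) = -1.280000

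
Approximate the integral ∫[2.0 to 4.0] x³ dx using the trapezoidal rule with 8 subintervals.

f(x) = x³
a = 2.0, b = 4.0, n = 8
h = (b - a)/n = 0.250000

Trapezoidal rule: (h/2)[f(x₀) + 2f(x₁) + 2f(x₂) + ... + f(xₙ)]

x_0 = 2.0000, f(x_0) = 8.000000, coefficient = 1
x_1 = 2.2500, f(x_1) = 11.390625, coefficient = 2
x_2 = 2.5000, f(x_2) = 15.625000, coefficient = 2
x_3 = 2.7500, f(x_3) = 20.796875, coefficient = 2
x_4 = 3.0000, f(x_4) = 27.000000, coefficient = 2
x_5 = 3.2500, f(x_5) = 34.328125, coefficient = 2
x_6 = 3.5000, f(x_6) = 42.875000, coefficient = 2
x_7 = 3.7500, f(x_7) = 52.734375, coefficient = 2
x_8 = 4.0000, f(x_8) = 64.000000, coefficient = 1

I ≈ (0.250000/2) × 481.500000 = 60.187500
Exact value: 60.000000
Error: 0.187500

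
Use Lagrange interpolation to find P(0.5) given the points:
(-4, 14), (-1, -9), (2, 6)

Lagrange interpolation formula:
P(x) = Σ yᵢ × Lᵢ(x)
where Lᵢ(x) = Π_{j≠i} (x - xⱼ)/(xᵢ - xⱼ)

L_0(0.5) = (0.5 - (-1))/(-4 - (-1)) × (0.5 - 2)/(-4 - 2) = -0.125000
L_1(0.5) = (0.5 - (-4))/(-1 - (-4)) × (0.5 - 2)/(-1 - 2) = 0.750000
L_2(0.5) = (0.5 - (-4))/(2 - (-4)) × (0.5 - (-1))/(2 - (-1)) = 0.375000

P(0.5) = 14×L_0(0.5) + (-9)×L_1(0.5) + 6×L_2(0.5)
P(0.5) = -6.250000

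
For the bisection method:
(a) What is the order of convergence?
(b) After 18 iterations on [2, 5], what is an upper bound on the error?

(a) Bisection has linear (order 1) convergence; the error is halved each step.

(b) Error bound = (b-a)/2^n = (5 - 2)/2^{18}
    = 3/2^{18}

(a) 1 (linear); (b) error ≤ 1.14e-05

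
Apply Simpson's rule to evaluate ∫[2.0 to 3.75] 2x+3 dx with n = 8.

f(x) = 2x+3
a = 2.0, b = 3.75, n = 8
h = (b - a)/n = 0.218750

Simpson's rule: (h/3)[f(x₀) + 4f(x₁) + 2f(x₂) + ... + f(xₙ)]

x_0 = 2.0000, f(x_0) = 7.000000, coefficient = 1
x_1 = 2.2188, f(x_1) = 7.437500, coefficient = 4
x_2 = 2.4375, f(x_2) = 7.875000, coefficient = 2
x_3 = 2.6562, f(x_3) = 8.312500, coefficient = 4
x_4 = 2.8750, f(x_4) = 8.750000, coefficient = 2
x_5 = 3.0938, f(x_5) = 9.187500, coefficient = 4
x_6 = 3.3125, f(x_6) = 9.625000, coefficient = 2
x_7 = 3.5312, f(x_7) = 10.062500, coefficient = 4
x_8 = 3.7500, f(x_8) = 10.500000, coefficient = 1

I ≈ (0.218750/3) × 210.000000 = 15.312500
Exact value: 15.312500
Error: 0.000000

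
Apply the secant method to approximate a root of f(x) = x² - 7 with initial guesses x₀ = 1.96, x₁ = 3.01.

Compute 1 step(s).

f(x) = x² - 7
x₀ = 1.96, x₁ = 3.01

Secant formula: x_{n+1} = x_n - f(x_n)(x_n - x_{n-1})/(f(x_n) - f(x_{n-1}))

Iteration 1:
  f(1.960000) = -3.158400
  f(3.010000) = 2.060100
  x_2 = 3.010000 - 2.060100×(3.010000 - 1.960000)/(2.060100 - (-3.158400))
       = 2.595493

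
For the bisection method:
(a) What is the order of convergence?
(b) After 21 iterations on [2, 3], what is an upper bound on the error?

(a) Bisection has linear (order 1) convergence; the error is halved each step.

(b) Error bound = (b-a)/2^n = (3 - 2)/2^{21}
    = 1/2^{21}

(a) 1 (linear); (b) error ≤ 4.77e-07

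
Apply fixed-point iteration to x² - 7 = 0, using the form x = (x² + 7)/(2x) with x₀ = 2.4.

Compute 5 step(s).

Equation: x² - 7 = 0
Fixed-point form: x = (x² + 7)/(2x)
x₀ = 2.4

x_1 = g(2.400000) = 2.658333
x_2 = g(2.658333) = 2.645781
x_3 = g(2.645781) = 2.645751
x_4 = g(2.645751) = 2.645751
x_5 = g(2.645751) = 2.645751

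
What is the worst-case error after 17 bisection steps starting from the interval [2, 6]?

Bisection error bound: |error| ≤ (b-a)/2^n
|error| ≤ (6 - 2)/2^17 = 4/2^17
|error| ≤ 0.0000305176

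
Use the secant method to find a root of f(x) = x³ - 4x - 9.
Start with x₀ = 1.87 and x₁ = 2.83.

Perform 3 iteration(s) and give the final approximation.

f(x) = x³ - 4x - 9
x₀ = 1.87, x₁ = 2.83

Secant formula: x_{n+1} = x_n - f(x_n)(x_n - x_{n-1})/(f(x_n) - f(x_{n-1}))

Iteration 1:
  f(1.870000) = -9.940797
  f(2.830000) = 2.345187
  x_2 = 2.830000 - 2.345187×(2.830000 - 1.870000)/(2.345187 - (-9.940797))
       = 2.646752
Iteration 2:
  f(2.830000) = 2.345187
  f(2.646752) = -1.045723
  x_3 = 2.646752 - (-1.045723)×(2.646752 - 2.830000)/(-1.045723 - 2.345187)
       = 2.703264
Iteration 3:
  f(2.646752) = -1.045723
  f(2.703264) = -0.058586
  x_4 = 2.703264 - (-0.058586)×(2.703264 - 2.646752)/(-0.058586 - (-1.045723))
       = 2.706618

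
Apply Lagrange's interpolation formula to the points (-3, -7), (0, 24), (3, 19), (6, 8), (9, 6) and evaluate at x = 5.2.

Lagrange interpolation formula:
P(x) = Σ yᵢ × Lᵢ(x)
where Lᵢ(x) = Π_{j≠i} (x - xⱼ)/(xᵢ - xⱼ)

L_0(5.2) = (5.2 - 0)/(-3 - 0) × (5.2 - 3)/(-3 - 3) × (5.2 - 6)/(-3 - 6) × (5.2 - 9)/(-3 - 9) = 0.017890
L_1(5.2) = (5.2 - (-3))/(0 - (-3)) × (5.2 - 3)/(0 - 3) × (5.2 - 6)/(0 - 6) × (5.2 - 9)/(0 - 9) = -0.112843
L_2(5.2) = (5.2 - (-3))/(3 - (-3)) × (5.2 - 0)/(3 - 0) × (5.2 - 6)/(3 - 6) × (5.2 - 9)/(3 - 9) = 0.400079
L_3(5.2) = (5.2 - (-3))/(6 - (-3)) × (5.2 - 0)/(6 - 0) × (5.2 - 3)/(6 - 3) × (5.2 - 9)/(6 - 9) = 0.733478
L_4(5.2) = (5.2 - (-3))/(9 - (-3)) × (5.2 - 0)/(9 - 0) × (5.2 - 3)/(9 - 3) × (5.2 - 6)/(9 - 6) = -0.038604

P(5.2) = (-7)×L_0(5.2) + 24×L_1(5.2) + 19×L_2(5.2) + 8×L_3(5.2) + 6×L_4(5.2)
P(5.2) = 10.404247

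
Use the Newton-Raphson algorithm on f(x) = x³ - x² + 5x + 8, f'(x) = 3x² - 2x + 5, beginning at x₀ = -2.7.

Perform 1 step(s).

f(x) = x³ - x² + 5x + 8
f'(x) = 3x² - 2x + 5
x₀ = -2.7

Newton-Raphson formula: x_{n+1} = x_n - f(x_n)/f'(x_n)

Iteration 1:
  f(-2.700000) = -32.473000
  f'(-2.700000) = 32.270000
  x_1 = -2.700000 - (-32.473000)/32.270000 = -1.693709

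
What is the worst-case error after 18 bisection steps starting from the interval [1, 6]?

Bisection error bound: |error| ≤ (b-a)/2^n
|error| ≤ (6 - 1)/2^18 = 5/2^18
|error| ≤ 0.0000190735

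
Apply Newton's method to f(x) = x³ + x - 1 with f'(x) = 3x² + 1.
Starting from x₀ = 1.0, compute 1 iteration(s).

f(x) = x³ + x - 1
f'(x) = 3x² + 1
x₀ = 1.0

Newton-Raphson formula: x_{n+1} = x_n - f(x_n)/f'(x_n)

Iteration 1:
  f(1.000000) = 1.000000
  f'(1.000000) = 4.000000
  x_1 = 1.000000 - 1.000000/4.000000 = 0.750000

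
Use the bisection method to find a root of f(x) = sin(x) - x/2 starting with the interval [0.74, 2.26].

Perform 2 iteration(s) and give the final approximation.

f(x) = sin(x) - x/2
Initial interval: [0.74, 2.26]

Iteration 1:
  c_1 = (0.740000 + 2.260000)/2 = 1.500000
  f(c_1) = f(1.500000) = 0.247495
  f(a) × f(c) ≥ 0, new interval: [1.500000, 2.260000]
Iteration 2:
  c_2 = (1.500000 + 2.260000)/2 = 1.880000
  f(c_2) = f(1.880000) = 0.012576
  f(a) × f(c) ≥ 0, new interval: [1.880000, 2.260000]

After 2 iteration(s), the approximation is c_2 = 1.880000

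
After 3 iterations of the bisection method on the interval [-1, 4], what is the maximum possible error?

Bisection error bound: |error| ≤ (b-a)/2^n
|error| ≤ (4 - (-1))/2^3 = 5/2^3
|error| ≤ 0.6250000000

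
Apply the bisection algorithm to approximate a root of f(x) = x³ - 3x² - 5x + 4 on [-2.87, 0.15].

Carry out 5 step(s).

f(x) = x³ - 3x² - 5x + 4
Initial interval: [-2.87, 0.15]

Iteration 1:
  c_1 = (-2.870000 + 0.150000)/2 = -1.360000
  f(c_1) = f(-1.360000) = 2.735744
  f(a) × f(c) < 0, new interval: [-2.870000, -1.360000]
Iteration 2:
  c_2 = (-2.870000 + (-1.360000))/2 = -2.115000
  f(c_2) = f(-2.115000) = -8.305546
  f(a) × f(c) ≥ 0, new interval: [-2.115000, -1.360000]
Iteration 3:
  c_3 = (-2.115000 + (-1.360000))/2 = -1.737500
  f(c_3) = f(-1.737500) = -1.614568
  f(a) × f(c) ≥ 0, new interval: [-1.737500, -1.360000]
Iteration 4:
  c_4 = (-1.737500 + (-1.360000))/2 = -1.548750
  f(c_4) = f(-1.548750) = 0.832997
  f(a) × f(c) < 0, new interval: [-1.737500, -1.548750]
Iteration 5:
  c_5 = (-1.737500 + (-1.548750))/2 = -1.643125
  f(c_5) = f(-1.643125) = -0.320161
  f(a) × f(c) ≥ 0, new interval: [-1.643125, -1.548750]

After 5 iteration(s), the approximation is c_5 = -1.643125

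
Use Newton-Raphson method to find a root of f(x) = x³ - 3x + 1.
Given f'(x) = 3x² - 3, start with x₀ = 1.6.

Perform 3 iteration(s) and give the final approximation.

f(x) = x³ - 3x + 1
f'(x) = 3x² - 3
x₀ = 1.6

Newton-Raphson formula: x_{n+1} = x_n - f(x_n)/f'(x_n)

Iteration 1:
  f(1.600000) = 0.296000
  f'(1.600000) = 4.680000
  x_1 = 1.600000 - 0.296000/4.680000 = 1.536752
Iteration 2:
  f(1.536752) = 0.018948
  f'(1.536752) = 4.084821
  x_2 = 1.536752 - 0.018948/4.084821 = 1.532113
Iteration 3:
  f(1.532113) = 0.000099
  f'(1.532113) = 4.042114
  x_3 = 1.532113 - 0.000099/4.042114 = 1.532089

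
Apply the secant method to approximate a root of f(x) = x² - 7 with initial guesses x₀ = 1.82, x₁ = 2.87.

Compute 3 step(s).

f(x) = x² - 7
x₀ = 1.82, x₁ = 2.87

Secant formula: x_{n+1} = x_n - f(x_n)(x_n - x_{n-1})/(f(x_n) - f(x_{n-1}))

Iteration 1:
  f(1.820000) = -3.687600
  f(2.870000) = 1.236900
  x_2 = 2.870000 - 1.236900×(2.870000 - 1.820000)/(1.236900 - (-3.687600))
       = 2.606269
Iteration 2:
  f(2.870000) = 1.236900
  f(2.606269) = -0.207364
  x_3 = 2.606269 - (-0.207364)×(2.606269 - 2.870000)/(-0.207364 - 1.236900)
       = 2.644135
Iteration 3:
  f(2.606269) = -0.207364
  f(2.644135) = -0.008553
  x_4 = 2.644135 - (-0.008553)×(2.644135 - 2.606269)/(-0.008553 - (-0.207364))
       = 2.645763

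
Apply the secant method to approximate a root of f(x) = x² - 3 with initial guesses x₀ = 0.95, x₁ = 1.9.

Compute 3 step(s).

f(x) = x² - 3
x₀ = 0.95, x₁ = 1.9

Secant formula: x_{n+1} = x_n - f(x_n)(x_n - x_{n-1})/(f(x_n) - f(x_{n-1}))

Iteration 1:
  f(0.950000) = -2.097500
  f(1.900000) = 0.610000
  x_2 = 1.900000 - 0.610000×(1.900000 - 0.950000)/(0.610000 - (-2.097500))
       = 1.685965
Iteration 2:
  f(1.900000) = 0.610000
  f(1.685965) = -0.157522
  x_3 = 1.685965 - (-0.157522)×(1.685965 - 1.900000)/(-0.157522 - 0.610000)
       = 1.729892
Iteration 3:
  f(1.685965) = -0.157522
  f(1.729892) = -0.007472
  x_4 = 1.729892 - (-0.007472)×(1.729892 - 1.685965)/(-0.007472 - (-0.157522))
       = 1.732080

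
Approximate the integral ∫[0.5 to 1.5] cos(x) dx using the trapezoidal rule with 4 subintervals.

f(x) = cos(x)
a = 0.5, b = 1.5, n = 4
h = (b - a)/n = 0.250000

Trapezoidal rule: (h/2)[f(x₀) + 2f(x₁) + 2f(x₂) + ... + f(xₙ)]

x_0 = 0.5000, f(x_0) = 0.877583, coefficient = 1
x_1 = 0.7500, f(x_1) = 0.731689, coefficient = 2
x_2 = 1.0000, f(x_2) = 0.540302, coefficient = 2
x_3 = 1.2500, f(x_3) = 0.315322, coefficient = 2
x_4 = 1.5000, f(x_4) = 0.070737, coefficient = 1

I ≈ (0.250000/2) × 4.122947 = 0.515368
Exact value: 0.518069
Error: 0.002701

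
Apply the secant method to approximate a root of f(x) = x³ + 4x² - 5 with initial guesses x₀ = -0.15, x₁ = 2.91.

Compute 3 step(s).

f(x) = x³ + 4x² - 5
x₀ = -0.15, x₁ = 2.91

Secant formula: x_{n+1} = x_n - f(x_n)(x_n - x_{n-1})/(f(x_n) - f(x_{n-1}))

Iteration 1:
  f(-0.150000) = -4.913375
  f(2.910000) = 53.514571
  x_2 = 2.910000 - 53.514571×(2.910000 - (-0.150000))/(53.514571 - (-4.913375))
       = 0.107324
Iteration 2:
  f(2.910000) = 53.514571
  f(0.107324) = -4.952690
  x_3 = 0.107324 - (-4.952690)×(0.107324 - 2.910000)/(-4.952690 - 53.514571)
       = 0.344735
Iteration 3:
  f(0.107324) = -4.952690
  f(0.344735) = -4.483661
  x_4 = 0.344735 - (-4.483661)×(0.344735 - 0.107324)/(-4.483661 - (-4.952690))
       = 2.614256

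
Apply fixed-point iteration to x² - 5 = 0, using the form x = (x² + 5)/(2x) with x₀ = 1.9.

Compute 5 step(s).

Equation: x² - 5 = 0
Fixed-point form: x = (x² + 5)/(2x)
x₀ = 1.9

x_1 = g(1.900000) = 2.265789
x_2 = g(2.265789) = 2.236263
x_3 = g(2.236263) = 2.236068
x_4 = g(2.236068) = 2.236068
x_5 = g(2.236068) = 2.236068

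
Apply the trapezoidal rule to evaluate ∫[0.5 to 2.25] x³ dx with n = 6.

f(x) = x³
a = 0.5, b = 2.25, n = 6
h = (b - a)/n = 0.291667

Trapezoidal rule: (h/2)[f(x₀) + 2f(x₁) + 2f(x₂) + ... + f(xₙ)]

x_0 = 0.5000, f(x_0) = 0.125000, coefficient = 1
x_1 = 0.7917, f(x_1) = 0.496166, coefficient = 2
x_2 = 1.0833, f(x_2) = 1.271412, coefficient = 2
x_3 = 1.3750, f(x_3) = 2.599609, coefficient = 2
x_4 = 1.6667, f(x_4) = 4.629630, coefficient = 2
x_5 = 1.9583, f(x_5) = 7.510344, coefficient = 2
x_6 = 2.2500, f(x_6) = 11.390625, coefficient = 1

I ≈ (0.291667/2) × 44.529948 = 6.493951
Exact value: 6.391602
Error: 0.102349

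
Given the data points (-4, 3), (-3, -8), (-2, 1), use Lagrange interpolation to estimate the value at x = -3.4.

Lagrange interpolation formula:
P(x) = Σ yᵢ × Lᵢ(x)
where Lᵢ(x) = Π_{j≠i} (x - xⱼ)/(xᵢ - xⱼ)

L_0(-3.4) = (-3.4 - (-3))/(-4 - (-3)) × (-3.4 - (-2))/(-4 - (-2)) = 0.280000
L_1(-3.4) = (-3.4 - (-4))/(-3 - (-4)) × (-3.4 - (-2))/(-3 - (-2)) = 0.840000
L_2(-3.4) = (-3.4 - (-4))/(-2 - (-4)) × (-3.4 - (-3))/(-2 - (-3)) = -0.120000

P(-3.4) = 3×L_0(-3.4) + (-8)×L_1(-3.4) + 1×L_2(-3.4)
P(-3.4) = -6.000000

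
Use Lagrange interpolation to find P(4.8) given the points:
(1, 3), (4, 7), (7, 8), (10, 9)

Lagrange interpolation formula:
P(x) = Σ yᵢ × Lᵢ(x)
where Lᵢ(x) = Π_{j≠i} (x - xⱼ)/(xᵢ - xⱼ)

L_0(4.8) = (4.8 - 4)/(1 - 4) × (4.8 - 7)/(1 - 7) × (4.8 - 10)/(1 - 10) = -0.056494
L_1(4.8) = (4.8 - 1)/(4 - 1) × (4.8 - 7)/(4 - 7) × (4.8 - 10)/(4 - 10) = 0.805037
L_2(4.8) = (4.8 - 1)/(7 - 1) × (4.8 - 4)/(7 - 4) × (4.8 - 10)/(7 - 10) = 0.292741
L_3(4.8) = (4.8 - 1)/(10 - 1) × (4.8 - 4)/(10 - 4) × (4.8 - 7)/(10 - 7) = -0.041284

P(4.8) = 3×L_0(4.8) + 7×L_1(4.8) + 8×L_2(4.8) + 9×L_3(4.8)
P(4.8) = 7.436148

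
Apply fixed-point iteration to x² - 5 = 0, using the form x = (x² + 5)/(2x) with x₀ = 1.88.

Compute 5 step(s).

Equation: x² - 5 = 0
Fixed-point form: x = (x² + 5)/(2x)
x₀ = 1.88

x_1 = g(1.880000) = 2.269787
x_2 = g(2.269787) = 2.236318
x_3 = g(2.236318) = 2.236068
x_4 = g(2.236068) = 2.236068
x_5 = g(2.236068) = 2.236068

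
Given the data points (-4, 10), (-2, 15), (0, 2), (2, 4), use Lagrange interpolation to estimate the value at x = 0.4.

Lagrange interpolation formula:
P(x) = Σ yᵢ × Lᵢ(x)
where Lᵢ(x) = Π_{j≠i} (x - xⱼ)/(xᵢ - xⱼ)

L_0(0.4) = (0.4 - (-2))/(-4 - (-2)) × (0.4 - 0)/(-4 - 0) × (0.4 - 2)/(-4 - 2) = 0.032000
L_1(0.4) = (0.4 - (-4))/(-2 - (-4)) × (0.4 - 0)/(-2 - 0) × (0.4 - 2)/(-2 - 2) = -0.176000
L_2(0.4) = (0.4 - (-4))/(0 - (-4)) × (0.4 - (-2))/(0 - (-2)) × (0.4 - 2)/(0 - 2) = 1.056000
L_3(0.4) = (0.4 - (-4))/(2 - (-4)) × (0.4 - (-2))/(2 - (-2)) × (0.4 - 0)/(2 - 0) = 0.088000

P(0.4) = 10×L_0(0.4) + 15×L_1(0.4) + 2×L_2(0.4) + 4×L_3(0.4)
P(0.4) = 0.144000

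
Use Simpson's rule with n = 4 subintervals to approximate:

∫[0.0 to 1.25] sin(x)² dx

f(x) = sin(x)²
a = 0.0, b = 1.25, n = 4
h = (b - a)/n = 0.312500

Simpson's rule: (h/3)[f(x₀) + 4f(x₁) + 2f(x₂) + ... + f(xₙ)]

x_0 = 0.0000, f(x_0) = 0.000000, coefficient = 1
x_1 = 0.3125, f(x_1) = 0.094518, coefficient = 4
x_2 = 0.6250, f(x_2) = 0.342339, coefficient = 2
x_3 = 0.9375, f(x_3) = 0.649767, coefficient = 4
x_4 = 1.2500, f(x_4) = 0.900572, coefficient = 1

I ≈ (0.312500/3) × 4.562390 = 0.475249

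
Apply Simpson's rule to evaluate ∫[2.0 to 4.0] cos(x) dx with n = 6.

f(x) = cos(x)
a = 2.0, b = 4.0, n = 6
h = (b - a)/n = 0.333333

Simpson's rule: (h/3)[f(x₀) + 4f(x₁) + 2f(x₂) + ... + f(xₙ)]

x_0 = 2.0000, f(x_0) = -0.416147, coefficient = 1
x_1 = 2.3333, f(x_1) = -0.690758, coefficient = 4
x_2 = 2.6667, f(x_2) = -0.889327, coefficient = 2
x_3 = 3.0000, f(x_3) = -0.989992, coefficient = 4
x_4 = 3.3333, f(x_4) = -0.981674, coefficient = 2
x_5 = 3.6667, f(x_5) = -0.865287, coefficient = 4
x_6 = 4.0000, f(x_6) = -0.653644, coefficient = 1

I ≈ (0.333333/3) × -14.995942 = -1.666216
Exact value: -1.666100
Error: 0.000116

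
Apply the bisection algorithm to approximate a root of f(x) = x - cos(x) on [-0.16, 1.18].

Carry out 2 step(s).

f(x) = x - cos(x)
Initial interval: [-0.16, 1.18]

Iteration 1:
  c_1 = (-0.160000 + 1.180000)/2 = 0.510000
  f(c_1) = f(0.510000) = -0.362745
  f(a) × f(c) ≥ 0, new interval: [0.510000, 1.180000]
Iteration 2:
  c_2 = (0.510000 + 1.180000)/2 = 0.845000
  f(c_2) = f(0.845000) = 0.181269
  f(a) × f(c) < 0, new interval: [0.510000, 0.845000]

After 2 iteration(s), the approximation is c_2 = 0.845000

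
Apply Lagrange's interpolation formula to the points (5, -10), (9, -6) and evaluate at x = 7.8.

Lagrange interpolation formula:
P(x) = Σ yᵢ × Lᵢ(x)
where Lᵢ(x) = Π_{j≠i} (x - xⱼ)/(xᵢ - xⱼ)

L_0(7.8) = (7.8 - 9)/(5 - 9) = 0.300000
L_1(7.8) = (7.8 - 5)/(9 - 5) = 0.700000

P(7.8) = (-10)×L_0(7.8) + (-6)×L_1(7.8)
P(7.8) = -7.200000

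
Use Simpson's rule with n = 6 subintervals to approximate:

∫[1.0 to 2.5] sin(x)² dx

f(x) = sin(x)²
a = 1.0, b = 2.5, n = 6
h = (b - a)/n = 0.250000

Simpson's rule: (h/3)[f(x₀) + 4f(x₁) + 2f(x₂) + ... + f(xₙ)]

x_0 = 1.0000, f(x_0) = 0.708073, coefficient = 1
x_1 = 1.2500, f(x_1) = 0.900572, coefficient = 4
x_2 = 1.5000, f(x_2) = 0.994996, coefficient = 2
x_3 = 1.7500, f(x_3) = 0.968228, coefficient = 4
x_4 = 2.0000, f(x_4) = 0.826822, coefficient = 2
x_5 = 2.2500, f(x_5) = 0.605398, coefficient = 4
x_6 = 2.5000, f(x_6) = 0.358169, coefficient = 1

I ≈ (0.250000/3) × 14.606671 = 1.217223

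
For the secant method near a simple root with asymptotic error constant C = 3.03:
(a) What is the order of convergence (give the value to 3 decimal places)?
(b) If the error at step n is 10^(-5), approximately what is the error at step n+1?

(a) Secant method has superlinear convergence with order φ = (1+√5)/2 ≈ 1.618.
    This means |e_{n+1}| ≈ C|e_n|^1.618.

(b) With |e_n| = 10^(-5) and C = 3.03:
    |e_{n+1}| ≈ 3.03 × (10^(-5))^1.618 = 3.03 × 10^(-8.09)

(a) ≈ 1.618 (golden ratio); (b) |e_{n+1}| ≈ 2.462e-08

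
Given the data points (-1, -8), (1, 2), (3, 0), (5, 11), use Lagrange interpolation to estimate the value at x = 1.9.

Lagrange interpolation formula:
P(x) = Σ yᵢ × Lᵢ(x)
where Lᵢ(x) = Π_{j≠i} (x - xⱼ)/(xᵢ - xⱼ)

L_0(1.9) = (1.9 - 1)/(-1 - 1) × (1.9 - 3)/(-1 - 3) × (1.9 - 5)/(-1 - 5) = -0.063938
L_1(1.9) = (1.9 - (-1))/(1 - (-1)) × (1.9 - 3)/(1 - 3) × (1.9 - 5)/(1 - 5) = 0.618062
L_2(1.9) = (1.9 - (-1))/(3 - (-1)) × (1.9 - 1)/(3 - 1) × (1.9 - 5)/(3 - 5) = 0.505687
L_3(1.9) = (1.9 - (-1))/(5 - (-1)) × (1.9 - 1)/(5 - 1) × (1.9 - 3)/(5 - 3) = -0.059812

P(1.9) = (-8)×L_0(1.9) + 2×L_1(1.9) + 0×L_2(1.9) + 11×L_3(1.9)
P(1.9) = 1.089688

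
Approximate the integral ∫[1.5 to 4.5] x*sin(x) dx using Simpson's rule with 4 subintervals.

f(x) = x*sin(x)
a = 1.5, b = 4.5, n = 4
h = (b - a)/n = 0.750000

Simpson's rule: (h/3)[f(x₀) + 4f(x₁) + 2f(x₂) + ... + f(xₙ)]

x_0 = 1.5000, f(x_0) = 1.496242, coefficient = 1
x_1 = 2.2500, f(x_1) = 1.750665, coefficient = 4
x_2 = 3.0000, f(x_2) = 0.423360, coefficient = 2
x_3 = 3.7500, f(x_3) = -2.143355, coefficient = 4
x_4 = 4.5000, f(x_4) = -4.398886, coefficient = 1

I ≈ (0.750000/3) × -3.626684 = -0.906671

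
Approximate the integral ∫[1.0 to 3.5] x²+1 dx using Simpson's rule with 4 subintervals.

f(x) = x²+1
a = 1.0, b = 3.5, n = 4
h = (b - a)/n = 0.625000

Simpson's rule: (h/3)[f(x₀) + 4f(x₁) + 2f(x₂) + ... + f(xₙ)]

x_0 = 1.0000, f(x_0) = 2.000000, coefficient = 1
x_1 = 1.6250, f(x_1) = 3.640625, coefficient = 4
x_2 = 2.2500, f(x_2) = 6.062500, coefficient = 2
x_3 = 2.8750, f(x_3) = 9.265625, coefficient = 4
x_4 = 3.5000, f(x_4) = 13.250000, coefficient = 1

I ≈ (0.625000/3) × 79.000000 = 16.458333
Exact value: 16.458333
Error: 0.000000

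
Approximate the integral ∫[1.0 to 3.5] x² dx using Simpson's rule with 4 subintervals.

f(x) = x²
a = 1.0, b = 3.5, n = 4
h = (b - a)/n = 0.625000

Simpson's rule: (h/3)[f(x₀) + 4f(x₁) + 2f(x₂) + ... + f(xₙ)]

x_0 = 1.0000, f(x_0) = 1.000000, coefficient = 1
x_1 = 1.6250, f(x_1) = 2.640625, coefficient = 4
x_2 = 2.2500, f(x_2) = 5.062500, coefficient = 2
x_3 = 2.8750, f(x_3) = 8.265625, coefficient = 4
x_4 = 3.5000, f(x_4) = 12.250000, coefficient = 1

I ≈ (0.625000/3) × 67.000000 = 13.958333
Exact value: 13.958333
Error: 0.000000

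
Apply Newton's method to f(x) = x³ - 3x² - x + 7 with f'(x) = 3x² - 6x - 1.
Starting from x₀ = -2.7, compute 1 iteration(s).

f(x) = x³ - 3x² - x + 7
f'(x) = 3x² - 6x - 1
x₀ = -2.7

Newton-Raphson formula: x_{n+1} = x_n - f(x_n)/f'(x_n)

Iteration 1:
  f(-2.700000) = -31.853000
  f'(-2.700000) = 37.070000
  x_1 = -2.700000 - (-31.853000)/37.070000 = -1.840734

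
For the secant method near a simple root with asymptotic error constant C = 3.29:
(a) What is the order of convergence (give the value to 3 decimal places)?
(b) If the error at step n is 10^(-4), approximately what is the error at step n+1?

(a) Secant method has superlinear convergence with order φ = (1+√5)/2 ≈ 1.618.
    This means |e_{n+1}| ≈ C|e_n|^1.618.

(b) With |e_n| = 10^(-4) and C = 3.29:
    |e_{n+1}| ≈ 3.29 × (10^(-4))^1.618 = 3.29 × 10^(-6.47)

(a) ≈ 1.618 (golden ratio); (b) |e_{n+1}| ≈ 1.109e-06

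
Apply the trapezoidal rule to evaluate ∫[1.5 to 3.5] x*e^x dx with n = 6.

f(x) = x*e^x
a = 1.5, b = 3.5, n = 6
h = (b - a)/n = 0.333333

Trapezoidal rule: (h/2)[f(x₀) + 2f(x₁) + 2f(x₂) + ... + f(xₙ)]

x_0 = 1.5000, f(x_0) = 6.722534, coefficient = 1
x_1 = 1.8333, f(x_1) = 11.466952, coefficient = 2
x_2 = 2.1667, f(x_2) = 18.913133, coefficient = 2
x_3 = 2.5000, f(x_3) = 30.456235, coefficient = 2
x_4 = 2.8333, f(x_4) = 48.172446, coefficient = 2
x_5 = 3.1667, f(x_5) = 75.139484, coefficient = 2
x_6 = 3.5000, f(x_6) = 115.904082, coefficient = 1

I ≈ (0.333333/2) × 490.923117 = 81.820519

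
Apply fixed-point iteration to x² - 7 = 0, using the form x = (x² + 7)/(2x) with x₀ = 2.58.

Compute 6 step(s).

Equation: x² - 7 = 0
Fixed-point form: x = (x² + 7)/(2x)
x₀ = 2.58

x_1 = g(2.580000) = 2.646589
x_2 = g(2.646589) = 2.645751
x_3 = g(2.645751) = 2.645751
x_4 = g(2.645751) = 2.645751
x_5 = g(2.645751) = 2.645751
x_6 = g(2.645751) = 2.645751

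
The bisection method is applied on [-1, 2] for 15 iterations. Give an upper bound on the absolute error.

Bisection error bound: |error| ≤ (b-a)/2^n
|error| ≤ (2 - (-1))/2^15 = 3/2^15
|error| ≤ 0.0000915527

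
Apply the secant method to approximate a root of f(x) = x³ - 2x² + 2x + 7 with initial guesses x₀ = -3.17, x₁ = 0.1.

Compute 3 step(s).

f(x) = x³ - 2x² + 2x + 7
x₀ = -3.17, x₁ = 0.1

Secant formula: x_{n+1} = x_n - f(x_n)(x_n - x_{n-1})/(f(x_n) - f(x_{n-1}))

Iteration 1:
  f(-3.170000) = -51.292813
  f(0.100000) = 7.181000
  x_2 = 0.100000 - 7.181000×(0.100000 - (-3.170000))/(7.181000 - (-51.292813))
       = -0.301579
Iteration 2:
  f(0.100000) = 7.181000
  f(-0.301579) = 6.187513
  x_3 = -0.301579 - 6.187513×(-0.301579 - 0.100000)/(6.187513 - 7.181000)
       = -2.802645
Iteration 3:
  f(-0.301579) = 6.187513
  f(-2.802645) = -36.329191
  x_4 = -2.802645 - (-36.329191)×(-2.802645 - (-0.301579))/(-36.329191 - 6.187513)
       = -0.665563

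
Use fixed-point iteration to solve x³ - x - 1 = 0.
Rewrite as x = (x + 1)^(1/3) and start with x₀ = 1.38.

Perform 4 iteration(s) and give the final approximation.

Equation: x³ - x - 1 = 0
Fixed-point form: x = (x + 1)^(1/3)
x₀ = 1.38

x_1 = g(1.380000) = 1.335136
x_2 = g(1.335136) = 1.326694
x_3 = g(1.326694) = 1.325093
x_4 = g(1.325093) = 1.324789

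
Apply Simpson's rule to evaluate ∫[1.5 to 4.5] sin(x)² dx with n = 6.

f(x) = sin(x)²
a = 1.5, b = 4.5, n = 6
h = (b - a)/n = 0.500000

Simpson's rule: (h/3)[f(x₀) + 4f(x₁) + 2f(x₂) + ... + f(xₙ)]

x_0 = 1.5000, f(x_0) = 0.994996, coefficient = 1
x_1 = 2.0000, f(x_1) = 0.826822, coefficient = 4
x_2 = 2.5000, f(x_2) = 0.358169, coefficient = 2
x_3 = 3.0000, f(x_3) = 0.019915, coefficient = 4
x_4 = 3.5000, f(x_4) = 0.123049, coefficient = 2
x_5 = 4.0000, f(x_5) = 0.572750, coefficient = 4
x_6 = 4.5000, f(x_6) = 0.955565, coefficient = 1

I ≈ (0.500000/3) × 8.590944 = 1.431824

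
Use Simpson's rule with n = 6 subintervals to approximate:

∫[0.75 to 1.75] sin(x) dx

f(x) = sin(x)
a = 0.75, b = 1.75, n = 6
h = (b - a)/n = 0.166667

Simpson's rule: (h/3)[f(x₀) + 4f(x₁) + 2f(x₂) + ... + f(xₙ)]

x_0 = 0.7500, f(x_0) = 0.681639, coefficient = 1
x_1 = 0.9167, f(x_1) = 0.793578, coefficient = 4
x_2 = 1.0833, f(x_2) = 0.883524, coefficient = 2
x_3 = 1.2500, f(x_3) = 0.948985, coefficient = 4
x_4 = 1.4167, f(x_4) = 0.988146, coefficient = 2
x_5 = 1.5833, f(x_5) = 0.999921, coefficient = 4
x_6 = 1.7500, f(x_6) = 0.983986, coefficient = 1

I ≈ (0.166667/3) × 16.378899 = 0.909939
Exact value: 0.909935
Error: 0.000004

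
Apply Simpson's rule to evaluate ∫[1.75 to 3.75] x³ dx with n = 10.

f(x) = x³
a = 1.75, b = 3.75, n = 10
h = (b - a)/n = 0.200000

Simpson's rule: (h/3)[f(x₀) + 4f(x₁) + 2f(x₂) + ... + f(xₙ)]

x_0 = 1.7500, f(x_0) = 5.359375, coefficient = 1
x_1 = 1.9500, f(x_1) = 7.414875, coefficient = 4
x_2 = 2.1500, f(x_2) = 9.938375, coefficient = 2
x_3 = 2.3500, f(x_3) = 12.977875, coefficient = 4
x_4 = 2.5500, f(x_4) = 16.581375, coefficient = 2
x_5 = 2.7500, f(x_5) = 20.796875, coefficient = 4
x_6 = 2.9500, f(x_6) = 25.672375, coefficient = 2
x_7 = 3.1500, f(x_7) = 31.255875, coefficient = 4
x_8 = 3.3500, f(x_8) = 37.595375, coefficient = 2
x_9 = 3.5500, f(x_9) = 44.738875, coefficient = 4
x_10 = 3.7500, f(x_10) = 52.734375, coefficient = 1

I ≈ (0.200000/3) × 706.406250 = 47.093750
Exact value: 47.093750
Error: 0.000000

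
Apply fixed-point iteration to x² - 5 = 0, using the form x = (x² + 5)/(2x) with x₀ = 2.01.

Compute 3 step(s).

Equation: x² - 5 = 0
Fixed-point form: x = (x² + 5)/(2x)
x₀ = 2.01

x_1 = g(2.010000) = 2.248781
x_2 = g(2.248781) = 2.236104
x_3 = g(2.236104) = 2.236068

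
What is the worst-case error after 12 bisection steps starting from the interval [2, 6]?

Bisection error bound: |error| ≤ (b-a)/2^n
|error| ≤ (6 - 2)/2^12 = 4/2^12
|error| ≤ 0.0009765625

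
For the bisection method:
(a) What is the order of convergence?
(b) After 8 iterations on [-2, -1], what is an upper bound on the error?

(a) Bisection has linear (order 1) convergence; the error is halved each step.

(b) Error bound = (b-a)/2^n = (-1 - (-2))/2^{8}
    = 1/2^{8}

(a) 1 (linear); (b) error ≤ 3.91e-03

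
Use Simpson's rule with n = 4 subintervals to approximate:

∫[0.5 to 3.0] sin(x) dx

f(x) = sin(x)
a = 0.5, b = 3.0, n = 4
h = (b - a)/n = 0.625000

Simpson's rule: (h/3)[f(x₀) + 4f(x₁) + 2f(x₂) + ... + f(xₙ)]

x_0 = 0.5000, f(x_0) = 0.479426, coefficient = 1
x_1 = 1.1250, f(x_1) = 0.902268, coefficient = 4
x_2 = 1.7500, f(x_2) = 0.983986, coefficient = 2
x_3 = 2.3750, f(x_3) = 0.693685, coefficient = 4
x_4 = 3.0000, f(x_4) = 0.141120, coefficient = 1

I ≈ (0.625000/3) × 8.972328 = 1.869235
Exact value: 1.867575
Error: 0.001660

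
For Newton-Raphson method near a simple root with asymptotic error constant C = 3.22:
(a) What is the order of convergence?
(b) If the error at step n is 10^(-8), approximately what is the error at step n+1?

(a) Newton-Raphson has quadratic (order 2) convergence near simple roots.
    This means |e_{n+1}| ≈ C|e_n|².

(b) With |e_n| = 10^(-8) and C = 3.22:
    |e_{n+1}| ≈ 3.22 × (10^(-8))² = 3.22 × 10^(-16)

(a) 2 (quadratic); (b) |e_{n+1}| ≈ 3.220e-16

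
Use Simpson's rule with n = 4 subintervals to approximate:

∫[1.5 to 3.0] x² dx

f(x) = x²
a = 1.5, b = 3.0, n = 4
h = (b - a)/n = 0.375000

Simpson's rule: (h/3)[f(x₀) + 4f(x₁) + 2f(x₂) + ... + f(xₙ)]

x_0 = 1.5000, f(x_0) = 2.250000, coefficient = 1
x_1 = 1.8750, f(x_1) = 3.515625, coefficient = 4
x_2 = 2.2500, f(x_2) = 5.062500, coefficient = 2
x_3 = 2.6250, f(x_3) = 6.890625, coefficient = 4
x_4 = 3.0000, f(x_4) = 9.000000, coefficient = 1

I ≈ (0.375000/3) × 63.000000 = 7.875000
Exact value: 7.875000
Error: 0.000000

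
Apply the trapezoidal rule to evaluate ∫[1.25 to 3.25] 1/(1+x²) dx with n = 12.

f(x) = 1/(1+x²)
a = 1.25, b = 3.25, n = 12
h = (b - a)/n = 0.166667

Trapezoidal rule: (h/2)[f(x₀) + 2f(x₁) + 2f(x₂) + ... + f(xₙ)]

x_0 = 1.2500, f(x_0) = 0.390244, coefficient = 1
x_1 = 1.4167, f(x_1) = 0.332564, coefficient = 2
x_2 = 1.5833, f(x_2) = 0.285149, coefficient = 2
x_3 = 1.7500, f(x_3) = 0.246154, coefficient = 2
x_4 = 1.9167, f(x_4) = 0.213967, coefficient = 2
x_5 = 2.0833, f(x_5) = 0.187256, coefficient = 2
x_6 = 2.2500, f(x_6) = 0.164948, coefficient = 2
x_7 = 2.4167, f(x_7) = 0.146193, coefficient = 2
x_8 = 2.5833, f(x_8) = 0.130317, coefficient = 2
x_9 = 2.7500, f(x_9) = 0.116788, coefficient = 2
x_10 = 2.9167, f(x_10) = 0.105186, coefficient = 2
x_11 = 3.0833, f(x_11) = 0.095175, coefficient = 2
x_12 = 3.2500, f(x_12) = 0.086486, coefficient = 1

I ≈ (0.166667/2) × 4.524125 = 0.377010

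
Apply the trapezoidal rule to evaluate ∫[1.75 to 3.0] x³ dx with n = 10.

f(x) = x³
a = 1.75, b = 3.0, n = 10
h = (b - a)/n = 0.125000

Trapezoidal rule: (h/2)[f(x₀) + 2f(x₁) + 2f(x₂) + ... + f(xₙ)]

x_0 = 1.7500, f(x_0) = 5.359375, coefficient = 1
x_1 = 1.8750, f(x_1) = 6.591797, coefficient = 2
x_2 = 2.0000, f(x_2) = 8.000000, coefficient = 2
x_3 = 2.1250, f(x_3) = 9.595703, coefficient = 2
x_4 = 2.2500, f(x_4) = 11.390625, coefficient = 2
x_5 = 2.3750, f(x_5) = 13.396484, coefficient = 2
x_6 = 2.5000, f(x_6) = 15.625000, coefficient = 2
x_7 = 2.6250, f(x_7) = 18.087891, coefficient = 2
x_8 = 2.7500, f(x_8) = 20.796875, coefficient = 2
x_9 = 2.8750, f(x_9) = 23.763672, coefficient = 2
x_10 = 3.0000, f(x_10) = 27.000000, coefficient = 1

I ≈ (0.125000/2) × 286.855469 = 17.928467
Exact value: 17.905273
Error: 0.023193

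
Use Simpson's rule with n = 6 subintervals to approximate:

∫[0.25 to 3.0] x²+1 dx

f(x) = x²+1
a = 0.25, b = 3.0, n = 6
h = (b - a)/n = 0.458333

Simpson's rule: (h/3)[f(x₀) + 4f(x₁) + 2f(x₂) + ... + f(xₙ)]

x_0 = 0.2500, f(x_0) = 1.062500, coefficient = 1
x_1 = 0.7083, f(x_1) = 1.501736, coefficient = 4
x_2 = 1.1667, f(x_2) = 2.361111, coefficient = 2
x_3 = 1.6250, f(x_3) = 3.640625, coefficient = 4
x_4 = 2.0833, f(x_4) = 5.340278, coefficient = 2
x_5 = 2.5417, f(x_5) = 7.460069, coefficient = 4
x_6 = 3.0000, f(x_6) = 10.000000, coefficient = 1

I ≈ (0.458333/3) × 76.875000 = 11.744792
Exact value: 11.744792
Error: 0.000000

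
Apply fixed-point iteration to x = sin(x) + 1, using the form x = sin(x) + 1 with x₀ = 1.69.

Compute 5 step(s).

Equation: x = sin(x) + 1
Fixed-point form: x = sin(x) + 1
x₀ = 1.69

x_1 = g(1.690000) = 1.992904
x_2 = g(1.992904) = 1.912228
x_3 = g(1.912228) = 1.942276
x_4 = g(1.942276) = 1.931791
x_5 = g(1.931791) = 1.935546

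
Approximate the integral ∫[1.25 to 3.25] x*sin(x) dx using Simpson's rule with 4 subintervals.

f(x) = x*sin(x)
a = 1.25, b = 3.25, n = 4
h = (b - a)/n = 0.500000

Simpson's rule: (h/3)[f(x₀) + 4f(x₁) + 2f(x₂) + ... + f(xₙ)]

x_0 = 1.2500, f(x_0) = 1.186231, coefficient = 1
x_1 = 1.7500, f(x_1) = 1.721975, coefficient = 4
x_2 = 2.2500, f(x_2) = 1.750665, coefficient = 2
x_3 = 2.7500, f(x_3) = 1.049568, coefficient = 4
x_4 = 3.2500, f(x_4) = -0.351634, coefficient = 1

I ≈ (0.500000/3) × 15.422099 = 2.570350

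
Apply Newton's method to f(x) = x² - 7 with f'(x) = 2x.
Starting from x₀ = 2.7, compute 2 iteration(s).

f(x) = x² - 7
f'(x) = 2x
x₀ = 2.7

Newton-Raphson formula: x_{n+1} = x_n - f(x_n)/f'(x_n)

Iteration 1:
  f(2.700000) = 0.290000
  f'(2.700000) = 5.400000
  x_1 = 2.700000 - 0.290000/5.400000 = 2.646296
Iteration 2:
  f(2.646296) = 0.002884
  f'(2.646296) = 5.292593
  x_2 = 2.646296 - 0.002884/5.292593 = 2.645751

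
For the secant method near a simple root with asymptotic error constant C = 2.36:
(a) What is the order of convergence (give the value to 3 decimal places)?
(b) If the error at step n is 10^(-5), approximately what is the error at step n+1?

(a) Secant method has superlinear convergence with order φ = (1+√5)/2 ≈ 1.618.
    This means |e_{n+1}| ≈ C|e_n|^1.618.

(b) With |e_n| = 10^(-5) and C = 2.36:
    |e_{n+1}| ≈ 2.36 × (10^(-5))^1.618 = 2.36 × 10^(-8.09)

(a) ≈ 1.618 (golden ratio); (b) |e_{n+1}| ≈ 1.918e-08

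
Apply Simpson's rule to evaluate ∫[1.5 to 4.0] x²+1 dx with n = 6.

f(x) = x²+1
a = 1.5, b = 4.0, n = 6
h = (b - a)/n = 0.416667

Simpson's rule: (h/3)[f(x₀) + 4f(x₁) + 2f(x₂) + ... + f(xₙ)]

x_0 = 1.5000, f(x_0) = 3.250000, coefficient = 1
x_1 = 1.9167, f(x_1) = 4.673611, coefficient = 4
x_2 = 2.3333, f(x_2) = 6.444444, coefficient = 2
x_3 = 2.7500, f(x_3) = 8.562500, coefficient = 4
x_4 = 3.1667, f(x_4) = 11.027778, coefficient = 2
x_5 = 3.5833, f(x_5) = 13.840278, coefficient = 4
x_6 = 4.0000, f(x_6) = 17.000000, coefficient = 1

I ≈ (0.416667/3) × 163.500000 = 22.708333
Exact value: 22.708333
Error: 0.000000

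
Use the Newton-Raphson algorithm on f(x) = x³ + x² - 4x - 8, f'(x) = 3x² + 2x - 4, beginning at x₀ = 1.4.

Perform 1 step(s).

f(x) = x³ + x² - 4x - 8
f'(x) = 3x² + 2x - 4
x₀ = 1.4

Newton-Raphson formula: x_{n+1} = x_n - f(x_n)/f'(x_n)

Iteration 1:
  f(1.400000) = -8.896000
  f'(1.400000) = 4.680000
  x_1 = 1.400000 - (-8.896000)/4.680000 = 3.300855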